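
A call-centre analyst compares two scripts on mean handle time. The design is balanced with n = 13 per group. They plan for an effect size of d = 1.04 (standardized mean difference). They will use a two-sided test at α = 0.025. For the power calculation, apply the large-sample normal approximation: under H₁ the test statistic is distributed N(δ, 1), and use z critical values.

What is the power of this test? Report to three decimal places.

Noncentrality parameter: λ = d·√(n/2) = 1.04 × √(13/2) = 2.6515
Critical value for a two-sided test at α = 0.025: z_{α/2} = 2.241.
Power = Φ(λ − 2.241) + Φ(−λ − 2.241) = Φ(0.410) + Φ(-4.893) = 0.6591 + 0.0000 = 0.6591.

Power ≈ 0.659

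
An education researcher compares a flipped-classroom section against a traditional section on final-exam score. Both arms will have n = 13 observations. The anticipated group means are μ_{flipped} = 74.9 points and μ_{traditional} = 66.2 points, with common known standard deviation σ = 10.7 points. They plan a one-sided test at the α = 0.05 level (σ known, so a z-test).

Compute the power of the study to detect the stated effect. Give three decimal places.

Power ≈ 0.666

Standardized effect: d = |μ_{flipped} − μ_{traditional}| / σ = |74.9 − 66.2| / 10.7 = 0.8131
Noncentrality parameter: δ = d·√(n/2) = 0.8131 × √(13/2) = 2.0730
Critical value for a one-sided test at α = 0.05: z_α = 1.645.
Power = P(Z > 1.645 − δ) = Φ(0.428) = 0.6657.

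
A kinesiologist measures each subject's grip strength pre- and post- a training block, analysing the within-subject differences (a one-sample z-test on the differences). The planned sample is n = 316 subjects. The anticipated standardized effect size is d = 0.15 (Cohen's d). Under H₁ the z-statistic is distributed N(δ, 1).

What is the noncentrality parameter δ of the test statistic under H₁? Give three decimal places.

δ ≈ 2.666

The noncentrality parameter scales effect size by the design's sample-size factor: δ = d·√n = 0.15 × √316 = 2.6665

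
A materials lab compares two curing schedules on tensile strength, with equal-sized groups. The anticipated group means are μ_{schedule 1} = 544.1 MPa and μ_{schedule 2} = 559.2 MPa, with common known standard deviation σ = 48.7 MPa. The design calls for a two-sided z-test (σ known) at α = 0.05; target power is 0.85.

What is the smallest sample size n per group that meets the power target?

Standardized effect: d = |μ_{schedule 1} − μ_{schedule 2}| / σ = |544.1 − 559.2| / 48.7 = 0.3101
For power 0.85 need Φ(δ − z_{0.025}) = 0.85, so δ = z_{0.025} + z_{0.15} = 1.960 + 1.036 = 2.996.
(The Φ(−δ − z_{α/2}) term is vanishingly small for δ > 0 and is dropped in the standard sample-size formula.)
δ = d·√(n/2) ⇒ n = 2(δ/d)² = 2 × (2.996 / 0.3101)² = 186.78.
Rounding up, n = 187 per group.

n = 187 per group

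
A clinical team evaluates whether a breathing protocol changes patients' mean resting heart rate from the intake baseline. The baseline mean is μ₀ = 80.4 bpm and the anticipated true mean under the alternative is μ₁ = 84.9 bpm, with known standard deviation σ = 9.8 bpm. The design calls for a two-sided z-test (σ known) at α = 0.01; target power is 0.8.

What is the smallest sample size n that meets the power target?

Standardized effect: d = |μ₁ − μ₀| / σ = |84.9 − 80.4| / 9.8 = 0.4592
For power 0.8 need Φ(δ − z_{0.005}) = 0.8, so δ = z_{0.005} + z_{0.20} = 2.576 + 0.842 = 3.417.
(Ignoring the negligible lower-tail rejection probability gives the usual closed-form inversion.)
δ = d·√n ⇒ n = (δ/d)² = (3.417 / 0.4592)² = 55.39.
Round up to the next whole unit.

n = 56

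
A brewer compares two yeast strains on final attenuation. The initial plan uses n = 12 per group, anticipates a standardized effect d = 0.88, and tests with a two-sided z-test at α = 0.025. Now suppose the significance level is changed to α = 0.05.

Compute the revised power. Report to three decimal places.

δ = d·√(n/2) = 0.88 × √(12/2) = 2.1556 (unchanged). New critical value: z_{0.025} = 1.960.
Revised power = Φ(δ − 1.960) + Φ(−δ − 1.960) = Φ(0.196) + Φ(-4.116) = 0.5775 + 0.0000 = 0.5776.

Power ≈ 0.578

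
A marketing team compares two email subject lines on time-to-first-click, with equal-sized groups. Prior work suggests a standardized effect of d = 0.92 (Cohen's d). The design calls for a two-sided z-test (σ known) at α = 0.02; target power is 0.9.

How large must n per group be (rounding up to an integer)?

Set Φ(δ − 2.326) = 0.9; then δ − 2.326 = Φ⁻¹(0.9) = 1.282, giving δ = 3.608.
(Ignoring the negligible lower-tail rejection probability gives the usual closed-form inversion.)
δ = d·√(n/2) ⇒ n = 2(δ/d)² = 2 × (3.608 / 0.92)² = 30.76.
Rounding up, n = 31 per group.

n = 31 per group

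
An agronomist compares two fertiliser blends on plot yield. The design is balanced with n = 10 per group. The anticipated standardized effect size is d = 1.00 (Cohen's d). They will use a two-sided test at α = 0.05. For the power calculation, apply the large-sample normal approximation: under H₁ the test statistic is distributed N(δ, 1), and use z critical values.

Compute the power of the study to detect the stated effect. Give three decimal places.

Power ≈ 0.609

Noncentrality parameter: δ = d·√(n/2) = 1.00 × √(10/2) = 2.2361
Two-sided α = 0.05 → critical value z_{0.025} = 1.960.
Power = Φ(δ − 1.960) + Φ(−δ − 1.960) = Φ(0.276) + Φ(-4.196) = 0.6088 + 0.0000 = 0.6088.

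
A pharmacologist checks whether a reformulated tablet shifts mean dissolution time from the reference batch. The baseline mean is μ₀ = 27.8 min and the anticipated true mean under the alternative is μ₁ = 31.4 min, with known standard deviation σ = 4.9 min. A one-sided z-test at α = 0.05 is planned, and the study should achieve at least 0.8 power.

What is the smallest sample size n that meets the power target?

Standardized effect: d = |μ₁ − μ₀| / σ = |31.4 − 27.8| / 4.9 = 0.7347
For power 0.8 need Φ(δ − z_{0.05}) = 0.8, so δ = z_{0.05} + z_{0.20} = 1.645 + 0.842 = 2.486.
δ = d·√n ⇒ n = (δ/d)² = (2.486 / 0.7347)² = 11.45.
Rounding up, n = 12.

n = 12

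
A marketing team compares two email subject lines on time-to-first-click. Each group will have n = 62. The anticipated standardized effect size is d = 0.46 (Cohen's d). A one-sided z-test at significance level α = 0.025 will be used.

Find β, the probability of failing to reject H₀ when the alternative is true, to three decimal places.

β ≈ 0.274

Noncentrality parameter: δ = d·√(n/2) = 0.46 × √(62/2) = 2.5612
One-sided α = 0.025 → critical value z_{0.025} = 1.960.
Power = P(Z > 1.960 − δ) = Φ(0.601) = 0.7261.
Type II error: β = 1 − power = 1 − 0.7261 = 0.2739.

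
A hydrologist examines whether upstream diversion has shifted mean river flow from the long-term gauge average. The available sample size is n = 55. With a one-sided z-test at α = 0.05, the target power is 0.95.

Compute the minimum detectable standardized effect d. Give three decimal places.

Required noncentrality: δ = z_{0.05} + z_{0.05} = 1.645 + 1.645 = 3.290.
δ = d·√n ⇒ d = δ/√n = 3.290/√55 = 0.4436.

d ≈ 0.444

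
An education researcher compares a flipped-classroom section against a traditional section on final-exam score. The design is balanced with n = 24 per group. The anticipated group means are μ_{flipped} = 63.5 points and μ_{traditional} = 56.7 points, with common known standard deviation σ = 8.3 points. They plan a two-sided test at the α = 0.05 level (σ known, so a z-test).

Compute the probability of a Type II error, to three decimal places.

Standardized effect: d = |μ_{flipped} − μ_{traditional}| / σ = |63.5 − 56.7| / 8.3 = 0.8193
Noncentrality parameter: δ = d·√(n/2) = 0.8193 × √(24/2) = 2.8381
Critical value for a two-sided test at α = 0.05: z_{α/2} = 1.960.
Power = Φ(δ − 1.960) + Φ(−δ − 1.960) = Φ(0.878) + Φ(-4.798) = 0.8101 + 0.0000 = 0.8101.
Type II error: β = 1 − power = 1 − 0.8101 = 0.1899.

β ≈ 0.190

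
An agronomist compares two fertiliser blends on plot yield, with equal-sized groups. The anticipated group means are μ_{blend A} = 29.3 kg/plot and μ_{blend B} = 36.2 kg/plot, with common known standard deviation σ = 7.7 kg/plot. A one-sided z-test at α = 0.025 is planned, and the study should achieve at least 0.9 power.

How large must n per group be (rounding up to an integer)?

Standardized effect: d = |μ_{blend A} − μ_{blend B}| / σ = |29.3 − 36.2| / 7.7 = 0.8961
Set Φ(δ − 1.960) = 0.9; then δ − 1.960 = Φ⁻¹(0.9) = 1.282, giving δ = 3.242.
δ = d·√(n/2) ⇒ n = 2(δ/d)² = 2 × (3.242 / 0.8961)² = 26.17.
Rounding up, n = 27 per group.

n = 27 per group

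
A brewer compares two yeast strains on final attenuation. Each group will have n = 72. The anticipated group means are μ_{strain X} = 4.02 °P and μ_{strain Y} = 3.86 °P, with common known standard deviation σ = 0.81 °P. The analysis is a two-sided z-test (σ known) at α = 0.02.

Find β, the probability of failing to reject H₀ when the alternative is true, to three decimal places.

β ≈ 0.873

Standardized effect: d = |μ_{strain X} − μ_{strain Y}| / σ = |4.02 − 3.86| / 0.81 = 0.1975
Noncentrality parameter: δ = d·√(n/2) = 0.1975 × √(72/2) = 1.1852
Critical value for a two-sided test at α = 0.02: z_{α/2} = 2.326.
Power = Φ(δ − 2.326) + Φ(−δ − 2.326) = Φ(-1.141) + Φ(-3.512) = 0.1269 + 0.0002 = 0.1271.
Type II error: β = 1 − power = 1 − 0.1271 = 0.8729.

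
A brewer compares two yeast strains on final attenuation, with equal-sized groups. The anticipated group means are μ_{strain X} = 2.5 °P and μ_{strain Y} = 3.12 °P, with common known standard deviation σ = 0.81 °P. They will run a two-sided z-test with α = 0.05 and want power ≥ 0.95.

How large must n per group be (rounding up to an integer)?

Standardized effect: d = |μ_{strain X} − μ_{strain Y}| / σ = |2.5 − 3.12| / 0.81 = 0.7654
For power 0.95 need Φ(δ − z_{0.025}) = 0.95, so δ = z_{0.025} + z_{0.05} = 1.960 + 1.645 = 3.605.
(Ignoring the negligible lower-tail rejection probability gives the usual closed-form inversion.)
δ = d·√(n/2) ⇒ n = 2(δ/d)² = 2 × (3.605 / 0.7654)² = 44.36.
Round up to the next whole unit.

n = 45 per group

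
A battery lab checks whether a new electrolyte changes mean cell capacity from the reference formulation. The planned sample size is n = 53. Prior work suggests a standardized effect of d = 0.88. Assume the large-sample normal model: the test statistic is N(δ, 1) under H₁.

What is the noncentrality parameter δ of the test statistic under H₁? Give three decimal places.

δ ≈ 6.406

The noncentrality parameter scales effect size by the design's sample-size factor: δ = d·√n = 0.88 × √53 = 6.4065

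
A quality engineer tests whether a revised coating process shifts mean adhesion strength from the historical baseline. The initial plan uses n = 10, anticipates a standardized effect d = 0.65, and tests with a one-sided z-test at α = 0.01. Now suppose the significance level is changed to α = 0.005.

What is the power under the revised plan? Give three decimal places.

Power ≈ 0.301

δ = d·√n = 0.65 × √10 = 2.0555 (unchanged). New critical value: z_{0.005} = 2.576.
Revised power = Φ(δ − 2.576) = Φ(-0.520) = 0.3014.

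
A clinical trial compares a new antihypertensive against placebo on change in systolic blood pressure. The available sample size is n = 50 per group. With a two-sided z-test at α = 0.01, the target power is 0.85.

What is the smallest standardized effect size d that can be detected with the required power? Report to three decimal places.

Need Φ(δ − 2.576) = 0.85, so δ = 2.576 + 1.036 = 3.612.
(The second rejection-region term Φ(−δ − z_{α/2}) is negligible and dropped.)
δ = d·√(n/2) ⇒ d = δ/√(n/2) = 3.612/√(50/2) = 0.7225.

d ≈ 0.722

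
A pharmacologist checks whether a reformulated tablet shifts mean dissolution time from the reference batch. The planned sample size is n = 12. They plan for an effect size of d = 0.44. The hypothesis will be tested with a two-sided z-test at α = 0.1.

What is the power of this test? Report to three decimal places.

Noncentrality parameter: δ = d·√n = 0.44 × √12 = 1.5242
Critical value for a two-sided test at α = 0.1: z_{α/2} = 1.645.
Power = Φ(δ − 1.645) + Φ(−δ − 1.645) = Φ(-0.121) + Φ(-3.169) = 0.4520 + 0.0008 = 0.4527.

Power ≈ 0.453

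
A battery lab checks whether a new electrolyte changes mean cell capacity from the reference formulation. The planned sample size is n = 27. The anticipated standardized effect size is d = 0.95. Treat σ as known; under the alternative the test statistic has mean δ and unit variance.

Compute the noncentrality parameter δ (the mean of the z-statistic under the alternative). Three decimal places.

The noncentrality parameter scales effect size by the design's sample-size factor: δ = d·√n = 0.95 × √27 = 4.9363

δ ≈ 4.936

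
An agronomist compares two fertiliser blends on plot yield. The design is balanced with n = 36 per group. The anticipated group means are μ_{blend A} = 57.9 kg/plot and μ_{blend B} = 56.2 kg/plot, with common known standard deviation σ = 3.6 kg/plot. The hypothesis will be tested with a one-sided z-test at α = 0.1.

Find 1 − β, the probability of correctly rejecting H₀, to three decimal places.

Standardized effect: d = |μ_{blend A} − μ_{blend B}| / σ = |57.9 − 56.2| / 3.6 = 0.4722
Noncentrality parameter: δ = d·√(n/2) = 0.4722 × √(36/2) = 2.0035
One-sided α = 0.1 → critical value z_{0.1} = 1.282.
Power = P(Z > 1.282 − δ) = Φ(0.722) = 0.7648.

Power ≈ 0.765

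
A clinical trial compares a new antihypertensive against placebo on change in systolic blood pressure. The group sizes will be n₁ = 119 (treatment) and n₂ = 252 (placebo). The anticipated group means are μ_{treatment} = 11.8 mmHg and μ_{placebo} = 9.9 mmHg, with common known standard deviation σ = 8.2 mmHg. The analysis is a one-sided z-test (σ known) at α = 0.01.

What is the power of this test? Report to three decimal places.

Standardized effect: d = |μ_{treatment} − μ_{placebo}| / σ = |11.8 − 9.9| / 8.2 = 0.2317
Noncentrality parameter: δ = d / √(1/n₁ + 1/n₂) = 0.2317 / √(1/119 + 1/252) = 2.0832
Critical value for a one-sided test at α = 0.01: z_α = 2.326.
Power = Φ(δ − 2.326) = Φ(-0.243) = 0.4039.

Power ≈ 0.404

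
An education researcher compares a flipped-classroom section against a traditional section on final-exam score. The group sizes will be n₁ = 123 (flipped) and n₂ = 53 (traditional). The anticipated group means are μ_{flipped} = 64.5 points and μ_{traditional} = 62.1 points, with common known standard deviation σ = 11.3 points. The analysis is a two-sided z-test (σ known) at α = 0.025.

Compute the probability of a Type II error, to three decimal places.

Standardized effect: d = |μ_{flipped} − μ_{traditional}| / σ = |64.5 − 62.1| / 11.3 = 0.2124
Noncentrality parameter: δ = d / √(1/n₁ + 1/n₂) = 0.2124 / √(1/123 + 1/53) = 1.2926
Two-sided α = 0.025 → critical value z_{0.0125} = 2.241.
Power = Φ(δ − 2.241) + Φ(−δ − 2.241) = Φ(-0.949) + Φ(-3.534) = 0.1714 + 0.0002 = 0.1716.
Type II error: β = 1 − power = 1 − 0.1716 = 0.8284.

β ≈ 0.828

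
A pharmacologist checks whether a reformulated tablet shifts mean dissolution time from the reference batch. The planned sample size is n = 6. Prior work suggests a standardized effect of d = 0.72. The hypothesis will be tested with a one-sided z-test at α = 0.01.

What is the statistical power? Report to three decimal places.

Power ≈ 0.287

Noncentrality parameter: δ = d·√n = 0.72 × √6 = 1.7636
One-sided α = 0.01 → critical value z_{0.01} = 2.326.
Power = P(Z > 2.326 − δ) = Φ(-0.563) = 0.2868.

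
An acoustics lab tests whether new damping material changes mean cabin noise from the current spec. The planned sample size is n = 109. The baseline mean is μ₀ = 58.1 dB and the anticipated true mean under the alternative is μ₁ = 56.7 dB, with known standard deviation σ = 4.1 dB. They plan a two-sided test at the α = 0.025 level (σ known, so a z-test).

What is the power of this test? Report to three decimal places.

Power ≈ 0.907

Standardized effect: d = |μ₁ − μ₀| / σ = |56.7 − 58.1| / 4.1 = 0.3415
Noncentrality parameter: δ = d·√n = 0.3415 × √109 = 3.5650
Two-sided α = 0.025 → critical value z_{0.0125} = 2.241.
Power = Φ(δ − 2.241) + Φ(−δ − 2.241) = Φ(1.324) + Φ(-5.806) = 0.9072 + 0.0000 = 0.9072.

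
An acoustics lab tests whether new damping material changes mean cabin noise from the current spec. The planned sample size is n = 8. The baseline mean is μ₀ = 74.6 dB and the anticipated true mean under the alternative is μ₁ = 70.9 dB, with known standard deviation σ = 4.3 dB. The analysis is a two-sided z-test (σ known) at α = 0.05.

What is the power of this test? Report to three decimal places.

Power ≈ 0.682

Standardized effect: d = |μ₁ − μ₀| / σ = |70.9 − 74.6| / 4.3 = 0.8605
Noncentrality parameter: δ = d·√n = 0.8605 × √8 = 2.4338
Critical value for a two-sided test at α = 0.05: z_{α/2} = 1.960.
Power = Φ(δ − 1.960) + Φ(−δ − 1.960) = Φ(0.474) + Φ(-4.394) = 0.6822 + 0.0000 = 0.6822.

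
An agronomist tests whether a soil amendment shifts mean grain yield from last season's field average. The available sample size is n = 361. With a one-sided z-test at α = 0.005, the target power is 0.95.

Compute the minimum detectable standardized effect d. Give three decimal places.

d ≈ 0.222

Need Φ(δ − 2.576) = 0.95, so δ = 2.576 + 1.645 = 4.221.
δ = d·√n ⇒ d = δ/√n = 4.221/√361 = 0.2221.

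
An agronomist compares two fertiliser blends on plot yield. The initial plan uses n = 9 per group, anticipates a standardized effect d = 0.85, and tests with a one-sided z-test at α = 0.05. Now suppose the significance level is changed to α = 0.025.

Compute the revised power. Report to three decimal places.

Power ≈ 0.438

δ = d·√(n/2) = 0.85 × √(9/2) = 1.8031 (unchanged). New critical value: z_{0.025} = 1.960.
Revised power = P(Z > 1.960 − δ) = Φ(-0.157) = 0.4377.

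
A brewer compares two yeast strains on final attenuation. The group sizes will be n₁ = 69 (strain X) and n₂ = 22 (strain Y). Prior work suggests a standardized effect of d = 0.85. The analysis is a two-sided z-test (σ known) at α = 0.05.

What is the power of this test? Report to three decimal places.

Noncentrality parameter: δ = d / √(1/n₁ + 1/n₂) = 0.85 / √(1/69 + 1/22) = 3.4716
Two-sided α = 0.05 → critical value z_{0.025} = 1.960.
Power = Φ(δ − 1.960) + Φ(−δ − 1.960) = Φ(1.512) + Φ(-5.432) = 0.9347 + 0.0000 = 0.9347.

Power ≈ 0.935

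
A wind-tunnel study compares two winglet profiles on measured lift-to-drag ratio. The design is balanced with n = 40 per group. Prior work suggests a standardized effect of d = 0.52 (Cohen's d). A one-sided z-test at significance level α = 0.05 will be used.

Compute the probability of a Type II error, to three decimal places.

β ≈ 0.248

Noncentrality parameter: δ = d·√(n/2) = 0.52 × √(40/2) = 2.3255
Critical value for a one-sided test at α = 0.05: z_α = 1.645.
Power = Φ(δ − 1.645) = Φ(0.681) = 0.7520.
Type II error: β = 1 − power = 1 − 0.7520 = 0.2480.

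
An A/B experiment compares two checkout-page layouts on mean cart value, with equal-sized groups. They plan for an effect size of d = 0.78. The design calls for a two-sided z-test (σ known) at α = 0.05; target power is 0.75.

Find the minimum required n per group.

Set Φ(δ − 1.960) = 0.75; then δ − 1.960 = Φ⁻¹(0.75) = 0.674, giving δ = 2.634.
(Ignoring the negligible lower-tail rejection probability gives the usual closed-form inversion.)
δ = d·√(n/2) ⇒ n = 2(δ/d)² = 2 × (2.634 / 0.78)² = 22.82.
Round up to the next whole unit.

n = 23 per group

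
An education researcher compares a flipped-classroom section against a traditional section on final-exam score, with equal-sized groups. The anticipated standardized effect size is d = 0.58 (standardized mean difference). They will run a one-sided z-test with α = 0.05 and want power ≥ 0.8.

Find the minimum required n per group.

For power 0.8 need Φ(δ − z_{0.05}) = 0.8, so δ = z_{0.05} + z_{0.20} = 1.645 + 0.842 = 2.486.
δ = d·√(n/2) ⇒ n = 2(δ/d)² = 2 × (2.486 / 0.58)² = 36.76.
Rounding up, n = 37 per group.

n = 37 per group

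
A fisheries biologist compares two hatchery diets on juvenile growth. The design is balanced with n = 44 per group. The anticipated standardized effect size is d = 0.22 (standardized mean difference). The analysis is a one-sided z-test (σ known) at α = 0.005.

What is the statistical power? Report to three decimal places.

Noncentrality parameter: δ = d·√(n/2) = 0.22 × √(44/2) = 1.0319
Critical value for a one-sided test at α = 0.005: z_α = 2.576.
Power = P(Z > 2.576 − δ) = Φ(-1.544) = 0.0613.

Power ≈ 0.061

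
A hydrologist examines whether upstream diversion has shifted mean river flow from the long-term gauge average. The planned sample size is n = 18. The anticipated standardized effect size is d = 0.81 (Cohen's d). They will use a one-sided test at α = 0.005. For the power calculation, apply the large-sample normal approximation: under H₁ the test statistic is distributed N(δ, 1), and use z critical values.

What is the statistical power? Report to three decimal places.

Noncentrality parameter: δ = d·√n = 0.81 × √18 = 3.4365
Critical value for a one-sided test at α = 0.005: z_α = 2.576.
Power = Φ(δ − 2.576) = Φ(0.861) = 0.8053.

Power ≈ 0.805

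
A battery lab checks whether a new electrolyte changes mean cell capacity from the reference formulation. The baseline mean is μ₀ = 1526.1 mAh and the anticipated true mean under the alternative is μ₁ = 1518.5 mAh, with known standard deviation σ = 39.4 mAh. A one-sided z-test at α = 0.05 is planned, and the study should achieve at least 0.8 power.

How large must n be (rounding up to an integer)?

Standardized effect: d = |μ₁ − μ₀| / σ = |1518.5 − 1526.1| / 39.4 = 0.1929
For power 0.8 need Φ(δ − z_{0.05}) = 0.8, so δ = z_{0.05} + z_{0.20} = 1.645 + 0.842 = 2.486.
δ = d·√n ⇒ n = (δ/d)² = (2.486 / 0.1929)² = 166.16.
Round up to the next whole unit.

n = 167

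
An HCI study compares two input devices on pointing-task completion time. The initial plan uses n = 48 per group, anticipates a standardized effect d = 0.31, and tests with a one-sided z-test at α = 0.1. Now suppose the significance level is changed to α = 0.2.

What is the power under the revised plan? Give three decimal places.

δ = d·√(n/2) = 0.31 × √(48/2) = 1.5187 (unchanged). New critical value: z_{0.2} = 0.842.
Revised power = P(Z > 0.842 − δ) = Φ(0.677) = 0.7508.

Power ≈ 0.751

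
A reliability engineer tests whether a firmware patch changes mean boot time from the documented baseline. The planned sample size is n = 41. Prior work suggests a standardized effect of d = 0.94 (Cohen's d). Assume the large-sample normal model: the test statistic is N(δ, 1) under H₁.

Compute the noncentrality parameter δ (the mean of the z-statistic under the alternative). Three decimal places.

δ ≈ 6.019

δ = d·√n = 0.94 × √41 = 6.0189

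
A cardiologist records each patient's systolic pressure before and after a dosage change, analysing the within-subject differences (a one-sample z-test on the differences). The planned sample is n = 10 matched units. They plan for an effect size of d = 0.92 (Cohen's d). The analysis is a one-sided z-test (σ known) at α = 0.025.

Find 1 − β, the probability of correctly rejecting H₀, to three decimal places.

Noncentrality parameter: δ = d·√n = 0.92 × √10 = 2.9093
Critical value for a one-sided test at α = 0.025: z_α = 1.960.
Power = P(Z > 1.960 − δ) = Φ(0.949) = 0.8288.

Power ≈ 0.829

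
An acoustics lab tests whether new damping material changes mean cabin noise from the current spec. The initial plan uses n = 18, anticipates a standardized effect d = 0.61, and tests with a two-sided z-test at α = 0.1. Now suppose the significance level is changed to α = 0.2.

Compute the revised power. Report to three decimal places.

δ = d·√n = 0.61 × √18 = 2.5880 (unchanged). New critical value: z_{0.1} = 1.282.
Revised power = Φ(δ − 1.282) + Φ(−δ − 1.282) = Φ(1.306) + Φ(-3.870) = 0.9043 + 0.0001 = 0.9044.

Power ≈ 0.904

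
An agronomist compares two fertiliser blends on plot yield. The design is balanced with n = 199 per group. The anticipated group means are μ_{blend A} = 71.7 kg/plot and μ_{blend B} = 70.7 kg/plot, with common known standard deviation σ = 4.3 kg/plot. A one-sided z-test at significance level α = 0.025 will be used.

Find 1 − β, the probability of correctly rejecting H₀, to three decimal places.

Power ≈ 0.641

Standardized effect: d = |μ_{blend A} − μ_{blend B}| / σ = |71.7 − 70.7| / 4.3 = 0.2326
Noncentrality parameter: δ = d·√(n/2) = 0.2326 × √(199/2) = 2.3198
One-sided α = 0.025 → critical value z_{0.025} = 1.960.
Power = Φ(δ − 1.960) = Φ(0.360) = 0.6405.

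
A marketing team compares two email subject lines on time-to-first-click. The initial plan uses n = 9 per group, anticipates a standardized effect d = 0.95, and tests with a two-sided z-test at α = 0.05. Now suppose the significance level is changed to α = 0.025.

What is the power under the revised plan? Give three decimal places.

Power ≈ 0.411

δ = d·√(n/2) = 0.95 × √(9/2) = 2.0153 (unchanged). New critical value: z_{0.0125} = 2.241.
Revised power = Φ(δ − 2.241) + Φ(−δ − 2.241) = Φ(-0.226) + Φ(-4.257) = 0.4105 + 0.0000 = 0.4106.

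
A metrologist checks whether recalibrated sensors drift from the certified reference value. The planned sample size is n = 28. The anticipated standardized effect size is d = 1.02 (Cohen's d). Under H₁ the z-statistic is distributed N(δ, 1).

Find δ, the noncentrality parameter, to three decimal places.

The noncentrality parameter scales effect size by the design's sample-size factor: δ = d·√n = 1.02 × √28 = 5.3973

δ ≈ 5.397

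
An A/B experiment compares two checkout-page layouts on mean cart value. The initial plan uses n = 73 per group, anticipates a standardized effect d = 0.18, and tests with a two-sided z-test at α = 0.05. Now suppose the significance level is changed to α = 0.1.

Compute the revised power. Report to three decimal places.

Power ≈ 0.292

δ = d·√(n/2) = 0.18 × √(73/2) = 1.0875 (unchanged). New critical value: z_{0.05} = 1.645.
Revised power = Φ(δ − 1.645) + Φ(−δ − 1.645) = Φ(-0.557) + Φ(-2.732) = 0.2886 + 0.0031 = 0.2918.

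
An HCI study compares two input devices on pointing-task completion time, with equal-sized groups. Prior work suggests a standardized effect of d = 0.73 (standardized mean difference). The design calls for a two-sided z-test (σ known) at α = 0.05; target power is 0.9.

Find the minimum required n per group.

n = 40 per group

For power 0.9 need Φ(δ − z_{0.025}) = 0.9, so δ = z_{0.025} + z_{0.10} = 1.960 + 1.282 = 3.242.
(For δ > 0 the lower-tail rejection region contributes negligibly to power, so the one-term inversion is standard.)
δ = d·√(n/2) ⇒ n = 2(δ/d)² = 2 × (3.242 / 0.73)² = 39.43.
Round up to the next whole unit.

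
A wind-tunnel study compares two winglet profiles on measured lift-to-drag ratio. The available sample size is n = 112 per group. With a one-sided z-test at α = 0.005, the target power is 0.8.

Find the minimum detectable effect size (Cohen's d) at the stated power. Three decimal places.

d ≈ 0.457

Required noncentrality: δ = z_{0.005} + z_{0.20} = 2.576 + 0.842 = 3.417.
δ = d·√(n/2) ⇒ d = δ/√(n/2) = 3.417/√(112/2) = 0.4567.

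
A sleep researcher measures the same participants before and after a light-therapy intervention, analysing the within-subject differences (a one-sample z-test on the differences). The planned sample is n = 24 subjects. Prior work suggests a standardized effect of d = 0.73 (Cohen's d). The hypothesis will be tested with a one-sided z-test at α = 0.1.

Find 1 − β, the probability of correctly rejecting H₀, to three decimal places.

Power ≈ 0.989

Noncentrality parameter: δ = d·√n = 0.73 × √24 = 3.5763
Critical value for a one-sided test at α = 0.1: z_α = 1.282.
Power = Φ(δ − 1.282) = Φ(2.295) = 0.9891.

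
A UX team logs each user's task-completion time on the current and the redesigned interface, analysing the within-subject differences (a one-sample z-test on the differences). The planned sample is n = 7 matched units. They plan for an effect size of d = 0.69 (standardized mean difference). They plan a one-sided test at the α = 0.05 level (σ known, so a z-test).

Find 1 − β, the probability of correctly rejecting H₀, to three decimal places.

Noncentrality parameter: δ = d·√n = 0.69 × √7 = 1.8256
One-sided α = 0.05 → critical value z_{0.05} = 1.645.
Power = Φ(δ − 1.645) = Φ(0.181) = 0.5717.

Power ≈ 0.572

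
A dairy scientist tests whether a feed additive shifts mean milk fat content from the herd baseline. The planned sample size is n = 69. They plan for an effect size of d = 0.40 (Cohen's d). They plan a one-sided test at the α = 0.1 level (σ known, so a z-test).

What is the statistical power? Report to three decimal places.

Power ≈ 0.979

Noncentrality parameter: δ = d·√n = 0.40 × √69 = 3.3226
Critical value for a one-sided test at α = 0.1: z_α = 1.282.
Power = P(Z > 1.282 − δ) = Φ(2.041) = 0.9794.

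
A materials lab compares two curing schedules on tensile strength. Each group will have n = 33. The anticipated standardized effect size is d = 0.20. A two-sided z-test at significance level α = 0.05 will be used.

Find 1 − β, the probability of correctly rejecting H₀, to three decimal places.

Noncentrality parameter: λ = d·√(n/2) = 0.20 × √(33/2) = 0.8124
Two-sided α = 0.05 → critical value z_{0.025} = 1.960.
Power = Φ(λ − 1.960) + Φ(−λ − 1.960) = Φ(-1.148) + Φ(-2.772) = 0.1256 + 0.0028 = 0.1284.

Power ≈ 0.128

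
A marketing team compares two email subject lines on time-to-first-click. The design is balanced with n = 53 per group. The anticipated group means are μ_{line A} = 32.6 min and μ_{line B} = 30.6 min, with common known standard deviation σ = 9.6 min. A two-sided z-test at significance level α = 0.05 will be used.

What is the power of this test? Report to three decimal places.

Standardized effect: d = |μ_{line A} − μ_{line B}| / σ = |32.6 − 30.6| / 9.6 = 0.2083
Noncentrality parameter: δ = d·√(n/2) = 0.2083 × √(53/2) = 1.0725
Two-sided α = 0.05 → critical value z_{0.025} = 1.960.
Power = Φ(δ − 1.960) + Φ(−δ − 1.960) = Φ(-0.888) + Φ(-3.032) = 0.1874 + 0.0012 = 0.1886.

Power ≈ 0.189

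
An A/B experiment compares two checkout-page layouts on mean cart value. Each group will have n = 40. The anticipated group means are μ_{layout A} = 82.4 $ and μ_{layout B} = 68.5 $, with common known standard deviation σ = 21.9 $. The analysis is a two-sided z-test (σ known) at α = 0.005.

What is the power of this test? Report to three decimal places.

Power ≈ 0.513

Standardized effect: d = |μ_{layout A} − μ_{layout B}| / σ = |82.4 − 68.5| / 21.9 = 0.6347
Noncentrality parameter: δ = d·√(n/2) = 0.6347 × √(40/2) = 2.8385
Two-sided α = 0.005 → critical value z_{0.0025} = 2.807.
Power = Φ(δ − 2.807) + Φ(−δ − 2.807) = Φ(0.031) + Φ(-5.646) = 0.5125 + 0.0000 = 0.5125.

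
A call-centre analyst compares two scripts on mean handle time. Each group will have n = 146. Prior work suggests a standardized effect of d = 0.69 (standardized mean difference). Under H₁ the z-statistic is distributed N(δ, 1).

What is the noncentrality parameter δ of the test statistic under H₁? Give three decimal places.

δ ≈ 5.895

The noncentrality parameter scales effect size by the design's sample-size factor: δ = d·√(n/2) = 0.69 × √(146/2) = 5.8954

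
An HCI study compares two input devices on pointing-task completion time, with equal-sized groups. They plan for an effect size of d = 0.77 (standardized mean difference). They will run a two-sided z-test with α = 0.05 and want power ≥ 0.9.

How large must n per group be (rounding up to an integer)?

For power 0.9 need Φ(δ − z_{0.025}) = 0.9, so δ = z_{0.025} + z_{0.10} = 1.960 + 1.282 = 3.242.
(Ignoring the negligible lower-tail rejection probability gives the usual closed-form inversion.)
δ = d·√(n/2) ⇒ n = 2(δ/d)² = 2 × (3.242 / 0.77)² = 35.44.
Round up to the next whole unit.

n = 36 per group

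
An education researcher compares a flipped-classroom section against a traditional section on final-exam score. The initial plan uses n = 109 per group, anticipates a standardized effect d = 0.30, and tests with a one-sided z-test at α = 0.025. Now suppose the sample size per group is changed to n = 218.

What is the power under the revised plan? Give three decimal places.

Power ≈ 0.879

With n = 218 per group: δ = d·√(n/2) = 0.30 × √(218/2) = 3.1321. Critical value z_{0.025} = 1.960.
Revised power = Φ(δ − 1.960) = Φ(1.172) = 0.8794.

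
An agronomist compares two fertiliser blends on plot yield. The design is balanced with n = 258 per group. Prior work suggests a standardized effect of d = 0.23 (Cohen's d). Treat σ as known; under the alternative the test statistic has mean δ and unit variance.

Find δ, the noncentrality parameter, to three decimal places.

The noncentrality parameter scales effect size by the design's sample-size factor: δ = d·√(n/2) = 0.23 × √(258/2) = 2.6123

δ ≈ 2.612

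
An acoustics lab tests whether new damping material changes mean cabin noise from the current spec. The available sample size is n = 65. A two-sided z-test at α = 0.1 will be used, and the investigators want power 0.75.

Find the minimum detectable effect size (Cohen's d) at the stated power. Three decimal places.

Need Φ(δ − 1.645) = 0.75, so δ = 1.645 + 0.674 = 2.319.
(The second rejection-region term Φ(−δ − z_{α/2}) is negligible and dropped.)
δ = d·√n ⇒ d = δ/√n = 2.319/√65 = 0.2877.

d ≈ 0.288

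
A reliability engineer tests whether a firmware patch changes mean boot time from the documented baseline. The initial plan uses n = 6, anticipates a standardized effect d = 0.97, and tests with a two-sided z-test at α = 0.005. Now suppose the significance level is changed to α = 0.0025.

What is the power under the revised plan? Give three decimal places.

δ = d·√n = 0.97 × √6 = 2.3760 (unchanged). New critical value: z_{0.0013} = 3.023.
Revised power = Φ(δ − 3.023) + Φ(−δ − 3.023) = Φ(-0.647) + Φ(-5.399) = 0.2587 + 0.0000 = 0.2587.

Power ≈ 0.259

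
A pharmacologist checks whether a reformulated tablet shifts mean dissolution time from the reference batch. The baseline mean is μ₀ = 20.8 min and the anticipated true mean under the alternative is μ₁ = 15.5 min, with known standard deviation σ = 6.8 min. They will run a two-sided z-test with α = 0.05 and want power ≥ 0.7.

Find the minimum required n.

Standardized effect: d = |μ₁ − μ₀| / σ = |15.5 − 20.8| / 6.8 = 0.7794
For power 0.7 need Φ(δ − z_{0.025}) = 0.7, so δ = z_{0.025} + z_{0.30} = 1.960 + 0.524 = 2.484.
(The Φ(−δ − z_{α/2}) term is vanishingly small for δ > 0 and is dropped in the standard sample-size formula.)
δ = d·√n ⇒ n = (δ/d)² = (2.484 / 0.7794)² = 10.16.
Round up to the next whole unit.

n = 11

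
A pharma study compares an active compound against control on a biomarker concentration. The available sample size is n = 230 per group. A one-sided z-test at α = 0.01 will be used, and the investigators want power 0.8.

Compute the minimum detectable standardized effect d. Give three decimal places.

Need Φ(δ − 2.326) = 0.8, so δ = 2.326 + 0.842 = 3.168.
δ = d·√(n/2) ⇒ d = δ/√(n/2) = 3.168/√(230/2) = 0.2954.

d ≈ 0.295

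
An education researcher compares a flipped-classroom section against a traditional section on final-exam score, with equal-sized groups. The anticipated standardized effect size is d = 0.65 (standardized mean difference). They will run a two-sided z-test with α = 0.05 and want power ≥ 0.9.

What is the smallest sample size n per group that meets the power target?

For power 0.9 need Φ(δ − z_{0.025}) = 0.9, so δ = z_{0.025} + z_{0.10} = 1.960 + 1.282 = 3.242.
(For δ > 0 the lower-tail rejection region contributes negligibly to power, so the one-term inversion is standard.)
δ = d·√(n/2) ⇒ n = 2(δ/d)² = 2 × (3.242 / 0.65)² = 49.74.
Rounding up, n = 50 per group.

n = 50 per group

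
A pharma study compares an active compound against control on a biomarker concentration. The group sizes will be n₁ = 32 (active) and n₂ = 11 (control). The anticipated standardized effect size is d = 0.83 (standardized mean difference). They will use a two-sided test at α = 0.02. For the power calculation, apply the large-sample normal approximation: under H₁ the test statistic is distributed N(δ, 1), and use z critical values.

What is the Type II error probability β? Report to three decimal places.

Noncentrality parameter: δ = d / √(1/n₁ + 1/n₂) = 0.83 / √(1/32 + 1/11) = 2.3747
Two-sided α = 0.02 → critical value z_{0.01} = 2.326.
Power = Φ(δ − 2.326) + Φ(−δ − 2.326) = Φ(0.048) + Φ(-4.701) = 0.5193 + 0.0000 = 0.5193.
Type II error: β = 1 − power = 1 − 0.5193 = 0.4807.

β ≈ 0.481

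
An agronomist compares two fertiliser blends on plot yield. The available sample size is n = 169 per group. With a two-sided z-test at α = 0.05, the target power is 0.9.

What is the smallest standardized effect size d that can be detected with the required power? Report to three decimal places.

d ≈ 0.353

Required noncentrality: δ = z_{0.025} + z_{0.10} = 1.960 + 1.282 = 3.242.
(Lower-tail contribution to power is negligible for δ > 0.)
δ = d·√(n/2) ⇒ d = δ/√(n/2) = 3.242/√(169/2) = 0.3526.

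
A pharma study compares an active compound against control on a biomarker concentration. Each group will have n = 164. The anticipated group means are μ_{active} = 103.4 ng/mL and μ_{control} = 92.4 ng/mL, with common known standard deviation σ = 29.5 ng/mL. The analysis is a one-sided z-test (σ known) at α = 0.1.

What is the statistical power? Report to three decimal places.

Power ≈ 0.982

Standardized effect: d = |μ_{active} − μ_{control}| / σ = |103.4 − 92.4| / 29.5 = 0.3729
Noncentrality parameter: δ = d·√(n/2) = 0.3729 × √(164/2) = 3.3766
One-sided α = 0.1 → critical value z_{0.1} = 1.282.
Power = Φ(δ − 1.282) = Φ(2.095) = 0.9819.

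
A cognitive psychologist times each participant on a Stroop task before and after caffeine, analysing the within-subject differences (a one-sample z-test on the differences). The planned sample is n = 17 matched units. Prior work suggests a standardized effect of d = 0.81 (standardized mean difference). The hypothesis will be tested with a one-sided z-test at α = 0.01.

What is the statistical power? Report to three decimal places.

Noncentrality parameter: δ = d·√n = 0.81 × √17 = 3.3397
One-sided α = 0.01 → critical value z_{0.01} = 2.326.
Power = P(Z > 2.326 − δ) = Φ(1.013) = 0.8446.

Power ≈ 0.845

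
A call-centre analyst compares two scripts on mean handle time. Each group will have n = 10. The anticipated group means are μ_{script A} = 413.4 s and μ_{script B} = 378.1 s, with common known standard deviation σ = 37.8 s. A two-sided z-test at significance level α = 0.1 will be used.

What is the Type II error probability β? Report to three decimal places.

β ≈ 0.329

Standardized effect: d = |μ_{script A} − μ_{script B}| / σ = |413.4 − 378.1| / 37.8 = 0.9339
Noncentrality parameter: δ = d·√(n/2) = 0.9339 × √(10/2) = 2.0882
Two-sided α = 0.1 → critical value z_{0.05} = 1.645.
Power = Φ(δ − 1.645) + Φ(−δ − 1.645) = Φ(0.443) + Φ(-3.733) = 0.6712 + 0.0001 = 0.6713.
Type II error: β = 1 − power = 1 − 0.6713 = 0.3287.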